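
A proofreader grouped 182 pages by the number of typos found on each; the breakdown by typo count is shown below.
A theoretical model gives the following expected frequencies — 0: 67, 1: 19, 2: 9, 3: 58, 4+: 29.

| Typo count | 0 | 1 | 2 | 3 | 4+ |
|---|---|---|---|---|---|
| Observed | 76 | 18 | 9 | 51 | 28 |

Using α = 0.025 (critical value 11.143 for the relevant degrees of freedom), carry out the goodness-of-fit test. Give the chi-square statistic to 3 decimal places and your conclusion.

2.141; do not reject

0: (76 − 67)²/67 = 81/67 = 1.2090
1: (18 − 19)²/19 = 1/19 = 0.0526
2: (9 − 9)²/9 = 0/9 = 0.0000
3: (51 − 58)²/58 = 49/58 = 0.8448
4+: (28 − 29)²/29 = 1/29 = 0.0345
Sum = 2.141
df = 4. Since 2.141 < 11.143, we do not reject H₀.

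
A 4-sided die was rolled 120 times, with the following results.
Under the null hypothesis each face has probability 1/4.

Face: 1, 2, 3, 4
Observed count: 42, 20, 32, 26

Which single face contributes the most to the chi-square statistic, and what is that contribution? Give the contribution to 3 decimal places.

1, 4.800

Expected count for each of the 4 categories: 120/4 = 30.
χ² = (42−30)²/30 + (20−30)²/30 + (32−30)²/30 + (26−30)²/30
   = 4.8000 + 3.3333 + 0.1333 + 0.5333
The largest term is for 1: 4.800.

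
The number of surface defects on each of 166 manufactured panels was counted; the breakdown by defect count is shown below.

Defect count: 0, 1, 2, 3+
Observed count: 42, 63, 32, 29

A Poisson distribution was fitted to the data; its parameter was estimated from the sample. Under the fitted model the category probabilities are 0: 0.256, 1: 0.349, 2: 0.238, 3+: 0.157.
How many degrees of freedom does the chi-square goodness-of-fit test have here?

There are k = 4 categories and 1 parameter estimated from the data, so df = 4 − 1 − 1 = 2.

2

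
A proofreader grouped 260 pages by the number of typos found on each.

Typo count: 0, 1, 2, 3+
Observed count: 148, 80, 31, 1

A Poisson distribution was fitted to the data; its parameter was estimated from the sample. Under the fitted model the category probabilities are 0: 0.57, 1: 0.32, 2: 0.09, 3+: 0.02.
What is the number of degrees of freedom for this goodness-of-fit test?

2

There are k = 4 categories and 1 parameter estimated from the data, so df = 4 − 1 − 1 = 2.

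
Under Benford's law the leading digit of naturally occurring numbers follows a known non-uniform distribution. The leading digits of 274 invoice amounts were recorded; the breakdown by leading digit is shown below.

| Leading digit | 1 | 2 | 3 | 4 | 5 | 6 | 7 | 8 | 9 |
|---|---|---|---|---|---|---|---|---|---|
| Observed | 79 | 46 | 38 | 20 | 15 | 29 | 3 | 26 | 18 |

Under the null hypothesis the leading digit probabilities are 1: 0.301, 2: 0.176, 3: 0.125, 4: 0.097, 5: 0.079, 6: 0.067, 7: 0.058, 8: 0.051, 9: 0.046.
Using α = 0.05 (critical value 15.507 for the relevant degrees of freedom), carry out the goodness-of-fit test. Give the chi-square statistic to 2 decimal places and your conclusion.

Expected counts E_i = n·p_i: 274×0.301 = 82.474, 274×0.176 = 48.224, 274×0.125 = 34.25, 274×0.097 = 26.578, 274×0.079 = 21.646, 274×0.067 = 18.358, 274×0.058 = 15.892, 274×0.051 = 13.974, 274×0.046 = 12.604.
χ² = (79−82.474)²/82.474 + (46−48.224)²/48.224 + (38−34.25)²/34.25 + (20−26.578)²/26.578 + (15−21.646)²/21.646 + (29−18.358)²/18.358 + (3−15.892)²/15.892 + (26−13.974)²/13.974 + (18−12.604)²/12.604
   = 0.146 + 0.103 + 0.411 + 1.628 + 2.041 + 6.169 + 10.458 + 10.350 + 2.310
Sum = 33.62
df = 8. Since 33.62 > 15.507, we reject H₀.

33.62; reject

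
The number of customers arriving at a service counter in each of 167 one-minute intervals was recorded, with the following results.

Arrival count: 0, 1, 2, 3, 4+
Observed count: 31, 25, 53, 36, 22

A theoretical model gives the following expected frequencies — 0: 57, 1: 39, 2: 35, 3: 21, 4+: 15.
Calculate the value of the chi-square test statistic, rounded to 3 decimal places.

0: (31 − 57)²/57 = 676/57 = 11.8596
1: (25 − 39)²/39 = 196/39 = 5.0256
2: (53 − 35)²/35 = 324/35 = 9.2571
3: (36 − 21)²/21 = 225/21 = 10.7143
4+: (22 − 15)²/15 = 49/15 = 3.2667
Sum = 40.123

40.123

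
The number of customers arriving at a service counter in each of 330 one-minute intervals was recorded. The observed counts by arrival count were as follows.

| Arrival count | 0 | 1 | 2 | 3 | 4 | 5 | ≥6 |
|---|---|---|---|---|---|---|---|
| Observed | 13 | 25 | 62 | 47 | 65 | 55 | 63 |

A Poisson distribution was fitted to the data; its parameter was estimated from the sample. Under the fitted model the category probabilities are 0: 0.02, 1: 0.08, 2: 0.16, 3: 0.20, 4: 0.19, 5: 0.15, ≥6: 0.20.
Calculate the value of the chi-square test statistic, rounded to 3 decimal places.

Expected counts E_i = n·p_i: 330×0.02 = 6.6, 330×0.08 = 26.4, 330×0.16 = 52.8, 330×0.20 = 66, 330×0.19 = 62.7, 330×0.15 = 49.5, 330×0.20 = 66.
cat         O        E   (O−E)²/E
0          13      6.6     6.2061
1          25     26.4     0.0742
2          62     52.8     1.6030
3          47       66     5.4697
4          65     62.7     0.0844
5          55     49.5     0.6111
≥6         63       66     0.1364
Sum = 14.185

14.185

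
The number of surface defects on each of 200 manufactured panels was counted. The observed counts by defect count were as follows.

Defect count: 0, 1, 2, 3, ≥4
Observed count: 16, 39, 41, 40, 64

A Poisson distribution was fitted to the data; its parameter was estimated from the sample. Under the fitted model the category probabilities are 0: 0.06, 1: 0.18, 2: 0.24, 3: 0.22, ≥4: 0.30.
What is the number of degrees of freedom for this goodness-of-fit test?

3

There are k = 5 categories and 1 parameter estimated from the data, so df = 5 − 1 − 1 = 3.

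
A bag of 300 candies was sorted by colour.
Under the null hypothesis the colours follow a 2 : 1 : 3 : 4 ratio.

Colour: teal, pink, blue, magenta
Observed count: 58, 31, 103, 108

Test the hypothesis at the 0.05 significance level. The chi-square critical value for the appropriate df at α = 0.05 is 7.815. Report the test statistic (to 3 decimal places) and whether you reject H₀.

Ratio total = 10. Expected counts: 300×2/10 = 60, 300×1/10 = 30, 300×3/10 = 90, 300×4/10 = 120.
χ² = (58−60)²/60 + (31−30)²/30 + (103−90)²/90 + (108−120)²/120
   = 0.0667 + 0.0333 + 1.8778 + 1.2000
Sum = 3.178
df = 3. Since 3.178 < 7.815, we do not reject H₀.

3.178; do not reject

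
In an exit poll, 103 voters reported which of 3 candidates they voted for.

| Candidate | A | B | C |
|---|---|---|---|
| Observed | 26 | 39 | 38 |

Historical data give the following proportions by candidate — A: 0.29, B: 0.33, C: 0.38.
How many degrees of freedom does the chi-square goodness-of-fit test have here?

2

There are k = 3 categories and no parameters were estimated from the data, so df = 3 − 1 = 2.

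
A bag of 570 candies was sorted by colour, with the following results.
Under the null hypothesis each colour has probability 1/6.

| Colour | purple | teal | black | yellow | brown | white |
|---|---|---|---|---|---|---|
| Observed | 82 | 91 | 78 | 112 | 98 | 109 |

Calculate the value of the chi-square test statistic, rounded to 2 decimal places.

10.19

Under H₀ each category has probability 1/6, so each expected count is 570/6 = 95.
purple: (82 − 95)²/95 = 169/95 = 1.779
teal: (91 − 95)²/95 = 16/95 = 0.168
black: (78 − 95)²/95 = 289/95 = 3.042
yellow: (112 − 95)²/95 = 289/95 = 3.042
brown: (98 − 95)²/95 = 9/95 = 0.095
white: (109 − 95)²/95 = 196/95 = 2.063
Sum = 10.19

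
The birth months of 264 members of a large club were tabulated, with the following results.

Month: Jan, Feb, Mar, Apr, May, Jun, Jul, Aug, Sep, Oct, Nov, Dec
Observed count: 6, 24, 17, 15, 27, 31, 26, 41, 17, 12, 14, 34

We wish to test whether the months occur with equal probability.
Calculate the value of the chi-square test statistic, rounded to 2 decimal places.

52.27

Expected count for each of the 12 categories: 264/12 = 22.
Jan: (6 − 22)²/22 = 256/22 = 11.636
Feb: (24 − 22)²/22 = 4/22 = 0.182
Mar: (17 − 22)²/22 = 25/22 = 1.136
Apr: (15 − 22)²/22 = 49/22 = 2.227
May: (27 − 22)²/22 = 25/22 = 1.136
Jun: (31 − 22)²/22 = 81/22 = 3.682
Jul: (26 − 22)²/22 = 16/22 = 0.727
Aug: (41 − 22)²/22 = 361/22 = 16.409
Sep: (17 − 22)²/22 = 25/22 = 1.136
Oct: (12 − 22)²/22 = 100/22 = 4.545
Nov: (14 − 22)²/22 = 64/22 = 2.909
Dec: (34 − 22)²/22 = 144/22 = 6.545
Sum = 52.27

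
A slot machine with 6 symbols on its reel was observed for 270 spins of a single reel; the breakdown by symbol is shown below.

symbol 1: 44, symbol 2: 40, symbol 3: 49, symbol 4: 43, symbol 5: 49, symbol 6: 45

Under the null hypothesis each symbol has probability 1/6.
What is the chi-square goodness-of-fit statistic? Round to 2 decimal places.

Expected count for each of the 6 categories: 270/6 = 45.
χ² = (44−45)²/45 + (40−45)²/45 + (49−45)²/45 + (43−45)²/45 + (49−45)²/45 + (45−45)²/45
   = 0.022 + 0.556 + 0.356 + 0.089 + 0.356 + 0.000
Sum = 1.38

1.38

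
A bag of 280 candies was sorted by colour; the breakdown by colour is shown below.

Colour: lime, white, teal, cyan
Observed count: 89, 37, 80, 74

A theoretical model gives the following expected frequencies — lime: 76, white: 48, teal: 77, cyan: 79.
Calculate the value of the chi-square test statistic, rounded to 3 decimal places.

5.178

χ² = (89−76)²/76 + (37−48)²/48 + (80−77)²/77 + (74−79)²/79
   = 2.2237 + 2.5208 + 0.1169 + 0.3165
Sum = 5.178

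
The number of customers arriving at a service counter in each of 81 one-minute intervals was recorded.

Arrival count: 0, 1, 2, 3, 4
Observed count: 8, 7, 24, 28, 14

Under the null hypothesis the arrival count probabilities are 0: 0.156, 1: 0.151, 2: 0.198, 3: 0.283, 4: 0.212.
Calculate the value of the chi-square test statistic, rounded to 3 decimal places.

Expected counts E_i = n·p_i: 81×0.156 = 12.636, 81×0.151 = 12.231, 81×0.198 = 16.038, 81×0.283 = 22.923, 81×0.212 = 17.172.
0: (8 − 12.636)²/12.636 = 21.492496/12.636 = 1.7009
1: (7 − 12.231)²/12.231 = 27.363361/12.231 = 2.2372
2: (24 − 16.038)²/16.038 = 63.393444/16.038 = 3.9527
3: (28 − 22.923)²/22.923 = 25.775929/22.923 = 1.1245
4: (14 − 17.172)²/17.172 = 10.061584/17.172 = 0.5859
Sum = 9.601

9.601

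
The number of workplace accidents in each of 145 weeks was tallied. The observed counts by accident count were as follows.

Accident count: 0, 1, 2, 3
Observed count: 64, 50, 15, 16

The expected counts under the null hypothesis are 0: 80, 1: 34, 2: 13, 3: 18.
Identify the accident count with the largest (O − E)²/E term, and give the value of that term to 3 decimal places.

1, 7.529

χ² = (64−80)²/80 + (50−34)²/34 + (15−13)²/13 + (16−18)²/18
   = 3.2000 + 7.5294 + 0.3077 + 0.2222
The largest term is for 1: 7.529.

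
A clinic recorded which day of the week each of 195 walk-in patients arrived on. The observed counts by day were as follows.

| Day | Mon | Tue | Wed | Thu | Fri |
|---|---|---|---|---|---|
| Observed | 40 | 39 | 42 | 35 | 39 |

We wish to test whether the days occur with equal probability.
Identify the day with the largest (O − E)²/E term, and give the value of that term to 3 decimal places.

Expected count for each of the 5 categories: 195/5 = 39.
Mon: (40 − 39)²/39 = 1/39 = 0.0256
Tue: (39 − 39)²/39 = 0/39 = 0.0000
Wed: (42 − 39)²/39 = 9/39 = 0.2308
Thu: (35 − 39)²/39 = 16/39 = 0.4103
Fri: (39 − 39)²/39 = 0/39 = 0.0000
The largest term is for Thu: 0.410.

Thu, 0.410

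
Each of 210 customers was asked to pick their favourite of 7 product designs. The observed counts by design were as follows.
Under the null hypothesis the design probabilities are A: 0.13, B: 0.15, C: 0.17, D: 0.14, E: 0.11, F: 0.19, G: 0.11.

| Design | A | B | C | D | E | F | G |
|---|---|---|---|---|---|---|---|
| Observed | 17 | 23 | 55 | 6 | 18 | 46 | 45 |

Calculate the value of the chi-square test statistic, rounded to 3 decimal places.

Expected counts E_i = n·p_i: 210×0.13 = 27.3, 210×0.15 = 31.5, 210×0.17 = 35.7, 210×0.14 = 29.4, 210×0.11 = 23.1, 210×0.19 = 39.9, 210×0.11 = 23.1.
A: (17 − 27.3)²/27.3 = 106.09/27.3 = 3.8861
B: (23 − 31.5)²/31.5 = 72.25/31.5 = 2.2937
C: (55 − 35.7)²/35.7 = 372.49/35.7 = 10.4339
D: (6 − 29.4)²/29.4 = 547.56/29.4 = 18.6245
E: (18 − 23.1)²/23.1 = 26.01/23.1 = 1.1260
F: (46 − 39.9)²/39.9 = 37.21/39.9 = 0.9326
G: (45 − 23.1)²/23.1 = 479.61/23.1 = 20.7623
Sum = 58.059

58.059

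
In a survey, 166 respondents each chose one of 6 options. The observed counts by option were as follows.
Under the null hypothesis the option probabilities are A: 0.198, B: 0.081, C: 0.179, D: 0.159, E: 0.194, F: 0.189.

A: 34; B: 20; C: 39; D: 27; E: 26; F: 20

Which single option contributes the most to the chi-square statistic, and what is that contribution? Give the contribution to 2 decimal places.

Expected counts E_i = n·p_i: 166×0.198 = 32.868, 166×0.081 = 13.446, 166×0.179 = 29.714, 166×0.159 = 26.394, 166×0.194 = 32.204, 166×0.189 = 31.374.
χ² = (34−32.868)²/32.868 + (20−13.446)²/13.446 + (39−29.714)²/29.714 + (27−26.394)²/26.394 + (26−32.204)²/32.204 + (20−31.374)²/31.374
   = 0.039 + 3.195 + 2.902 + 0.014 + 1.195 + 4.123
The largest term is for F: 4.12.

F, 4.12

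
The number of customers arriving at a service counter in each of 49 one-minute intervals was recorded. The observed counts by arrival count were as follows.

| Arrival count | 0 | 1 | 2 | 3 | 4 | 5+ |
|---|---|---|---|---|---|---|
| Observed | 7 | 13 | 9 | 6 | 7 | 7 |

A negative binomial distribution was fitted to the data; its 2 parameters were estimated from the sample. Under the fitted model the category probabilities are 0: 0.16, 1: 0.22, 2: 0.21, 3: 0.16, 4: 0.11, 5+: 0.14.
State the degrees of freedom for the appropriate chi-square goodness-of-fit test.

There are k = 6 categories and 2 parameters estimated from the data, so df = 6 − 1 − 2 = 3.

3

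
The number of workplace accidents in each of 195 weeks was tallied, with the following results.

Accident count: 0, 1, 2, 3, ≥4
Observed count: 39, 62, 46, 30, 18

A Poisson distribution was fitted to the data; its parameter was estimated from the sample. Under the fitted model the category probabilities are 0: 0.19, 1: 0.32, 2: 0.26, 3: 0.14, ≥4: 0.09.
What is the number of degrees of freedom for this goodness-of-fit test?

3

There are k = 5 categories and 1 parameter estimated from the data, so df = 5 − 1 − 1 = 3.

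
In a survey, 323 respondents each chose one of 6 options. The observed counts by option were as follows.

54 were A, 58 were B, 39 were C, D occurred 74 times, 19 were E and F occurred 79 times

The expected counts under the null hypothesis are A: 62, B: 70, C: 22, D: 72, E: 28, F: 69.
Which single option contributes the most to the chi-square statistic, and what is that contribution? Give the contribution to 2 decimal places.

C, 13.14

cat         O        E   (O−E)²/E
A          54       62      1.032
B          58       70      2.057
C          39       22     13.136
D          74       72      0.056
E          19       28      2.893
F          79       69      1.449
The largest term is for C: 13.14.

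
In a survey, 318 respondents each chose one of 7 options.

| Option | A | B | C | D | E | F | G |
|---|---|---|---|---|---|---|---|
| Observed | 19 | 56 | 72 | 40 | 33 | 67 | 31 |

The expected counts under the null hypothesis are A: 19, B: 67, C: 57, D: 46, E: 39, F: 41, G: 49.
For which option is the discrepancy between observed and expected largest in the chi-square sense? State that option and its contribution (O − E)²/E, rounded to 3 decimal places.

F, 16.488

χ² = (19−19)²/19 + (56−67)²/67 + (72−57)²/57 + (40−46)²/46 + (33−39)²/39 + (67−41)²/41 + (31−49)²/49
   = 0.0000 + 1.8060 + 3.9474 + 0.7826 + 0.9231 + 16.4878 + 6.6122
The largest term is for F: 16.488.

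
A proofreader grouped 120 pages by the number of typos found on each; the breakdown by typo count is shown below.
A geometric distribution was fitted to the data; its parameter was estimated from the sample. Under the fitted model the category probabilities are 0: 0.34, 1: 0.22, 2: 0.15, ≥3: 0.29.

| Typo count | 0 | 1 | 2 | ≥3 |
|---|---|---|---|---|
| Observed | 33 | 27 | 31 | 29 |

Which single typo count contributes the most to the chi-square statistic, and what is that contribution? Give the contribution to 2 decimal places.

Expected counts E_i = n·p_i: 120×0.34 = 40.8, 120×0.22 = 26.4, 120×0.15 = 18, 120×0.29 = 34.8.
0: (33 − 40.8)²/40.8 = 60.84/40.8 = 1.491
1: (27 − 26.4)²/26.4 = 0.36/26.4 = 0.014
2: (31 − 18)²/18 = 169/18 = 9.389
≥3: (29 − 34.8)²/34.8 = 33.64/34.8 = 0.967
The largest term is for 2: 9.39.

2, 9.39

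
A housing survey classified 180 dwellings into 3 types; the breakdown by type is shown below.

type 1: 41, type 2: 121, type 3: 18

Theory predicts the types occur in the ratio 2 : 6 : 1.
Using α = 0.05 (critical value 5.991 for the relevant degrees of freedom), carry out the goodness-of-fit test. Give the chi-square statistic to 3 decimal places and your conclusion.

0.233; do not reject

Ratio total = 9. Expected counts: 180×2/9 = 40, 180×6/9 = 120, 180×1/9 = 20.
cat         O        E   (O−E)²/E
type 1     41       40     0.0250
type 2    121      120     0.0083
type 3     18       20     0.2000
Sum = 0.233
df = 2. Since 0.233 < 5.991, we do not reject H₀.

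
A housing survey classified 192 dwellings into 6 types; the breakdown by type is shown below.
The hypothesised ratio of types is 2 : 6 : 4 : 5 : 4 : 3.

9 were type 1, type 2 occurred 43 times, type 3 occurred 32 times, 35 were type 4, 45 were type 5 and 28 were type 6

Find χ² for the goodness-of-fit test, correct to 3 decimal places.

Ratio total = 24. Expected counts: 192×2/24 = 16, 192×6/24 = 48, 192×4/24 = 32, 192×5/24 = 40, 192×4/24 = 32, 192×3/24 = 24.
χ² = (9−16)²/16 + (43−48)²/48 + (32−32)²/32 + (35−40)²/40 + (45−32)²/32 + (28−24)²/24
   = 3.0625 + 0.5208 + 0.0000 + 0.6250 + 5.2813 + 0.6667
Sum = 10.156

10.156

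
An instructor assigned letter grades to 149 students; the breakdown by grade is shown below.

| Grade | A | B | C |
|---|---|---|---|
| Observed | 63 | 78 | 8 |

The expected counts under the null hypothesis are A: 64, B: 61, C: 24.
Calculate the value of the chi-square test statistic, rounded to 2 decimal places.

χ² = (63−64)²/64 + (78−61)²/61 + (8−24)²/24
   = 0.016 + 4.738 + 10.667
Sum = 15.42

15.42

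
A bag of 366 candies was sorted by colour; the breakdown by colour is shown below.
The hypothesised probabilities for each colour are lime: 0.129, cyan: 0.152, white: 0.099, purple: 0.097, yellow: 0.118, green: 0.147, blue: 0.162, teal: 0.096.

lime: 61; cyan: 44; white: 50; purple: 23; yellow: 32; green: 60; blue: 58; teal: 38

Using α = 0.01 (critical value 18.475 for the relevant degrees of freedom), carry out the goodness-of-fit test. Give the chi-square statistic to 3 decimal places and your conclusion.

Expected counts E_i = n·p_i: 366×0.129 = 47.214, 366×0.152 = 55.632, 366×0.099 = 36.234, 366×0.097 = 35.502, 366×0.118 = 43.188, 366×0.147 = 53.802, 366×0.162 = 59.292, 366×0.096 = 35.136.
χ² = (61−47.214)²/47.214 + (44−55.632)²/55.632 + (50−36.234)²/36.234 + (23−35.502)²/35.502 + (32−43.188)²/43.188 + (60−53.802)²/53.802 + (58−59.292)²/59.292 + (38−35.136)²/35.136
   = 4.0254 + 2.4321 + 5.2300 + 4.4026 + 2.8983 + 0.7140 + 0.0282 + 0.2334
Sum = 19.964
df = 7. Since 19.964 > 18.475, we reject H₀.

19.964; reject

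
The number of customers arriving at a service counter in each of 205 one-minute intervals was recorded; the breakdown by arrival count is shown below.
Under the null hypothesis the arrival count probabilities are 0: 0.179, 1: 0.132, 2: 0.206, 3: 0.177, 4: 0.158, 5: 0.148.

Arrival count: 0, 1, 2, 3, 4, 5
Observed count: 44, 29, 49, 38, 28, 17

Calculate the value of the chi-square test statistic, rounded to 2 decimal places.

9.22

Expected counts E_i = n·p_i: 205×0.179 = 36.695, 205×0.132 = 27.06, 205×0.206 = 42.23, 205×0.177 = 36.285, 205×0.158 = 32.39, 205×0.148 = 30.34.
χ² = (44−36.695)²/36.695 + (29−27.06)²/27.06 + (49−42.23)²/42.23 + (38−36.285)²/36.285 + (28−32.39)²/32.39 + (17−30.34)²/30.34
   = 1.454 + 0.139 + 1.085 + 0.081 + 0.595 + 5.865
Sum = 9.22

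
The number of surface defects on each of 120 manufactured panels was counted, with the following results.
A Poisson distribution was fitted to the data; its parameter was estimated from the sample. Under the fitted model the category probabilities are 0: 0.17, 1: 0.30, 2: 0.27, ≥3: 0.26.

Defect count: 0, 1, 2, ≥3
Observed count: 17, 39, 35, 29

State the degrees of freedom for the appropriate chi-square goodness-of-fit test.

2

There are k = 4 categories and 1 parameter estimated from the data, so df = 4 − 1 − 1 = 2.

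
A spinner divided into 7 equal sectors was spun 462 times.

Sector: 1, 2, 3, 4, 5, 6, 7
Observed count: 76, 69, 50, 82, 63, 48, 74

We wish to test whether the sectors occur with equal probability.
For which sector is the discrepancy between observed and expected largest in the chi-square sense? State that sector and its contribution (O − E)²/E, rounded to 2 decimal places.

6, 4.91

Under H₀ each category has probability 1/7, so each expected count is 462/7 = 66.
cat         O        E   (O−E)²/E
1          76       66      1.515
2          69       66      0.136
3          50       66      3.879
4          82       66      3.879
5          63       66      0.136
6          48       66      4.909
7          74       66      0.970
The largest term is for 6: 4.91.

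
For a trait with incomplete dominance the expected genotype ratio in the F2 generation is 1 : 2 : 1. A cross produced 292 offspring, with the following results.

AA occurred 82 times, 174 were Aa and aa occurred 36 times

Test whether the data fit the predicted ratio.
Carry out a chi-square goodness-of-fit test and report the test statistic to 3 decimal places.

Ratio total = 4. Expected counts: 292×1/4 = 73, 292×2/4 = 146, 292×1/4 = 73.
cat         O        E   (O−E)²/E
AA         82       73     1.1096
Aa        174      146     5.3699
aa         36       73    18.7534
Sum = 25.233

25.233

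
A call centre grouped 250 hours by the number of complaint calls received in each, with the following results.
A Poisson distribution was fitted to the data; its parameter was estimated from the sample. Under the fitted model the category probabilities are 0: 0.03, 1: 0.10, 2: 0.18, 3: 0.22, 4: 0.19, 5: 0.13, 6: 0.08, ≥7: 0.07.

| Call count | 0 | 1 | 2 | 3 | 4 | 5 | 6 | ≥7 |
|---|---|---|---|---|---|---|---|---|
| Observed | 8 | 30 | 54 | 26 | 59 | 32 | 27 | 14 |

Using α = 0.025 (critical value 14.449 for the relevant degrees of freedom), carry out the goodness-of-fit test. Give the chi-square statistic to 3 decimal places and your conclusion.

Expected counts E_i = n·p_i: 250×0.03 = 7.5, 250×0.10 = 25, 250×0.18 = 45, 250×0.22 = 55, 250×0.19 = 47.5, 250×0.13 = 32.5, 250×0.08 = 20, 250×0.07 = 17.5.
cat         O        E   (O−E)²/E
0           8      7.5     0.0333
1          30       25     1.0000
2          54       45     1.8000
3          26       55    15.2909
4          59     47.5     2.7842
5          32     32.5     0.0077
6          27       20     2.4500
≥7         14     17.5     0.7000
Sum = 24.066
df = 6. Since 24.066 > 14.449, we reject H₀.

24.066; reject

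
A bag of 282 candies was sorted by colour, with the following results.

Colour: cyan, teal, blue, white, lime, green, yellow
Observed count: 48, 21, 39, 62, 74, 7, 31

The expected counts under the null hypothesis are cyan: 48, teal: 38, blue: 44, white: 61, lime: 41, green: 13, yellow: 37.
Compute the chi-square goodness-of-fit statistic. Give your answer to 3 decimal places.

χ² = (48−48)²/48 + (21−38)²/38 + (39−44)²/44 + (62−61)²/61 + (74−41)²/41 + (7−13)²/13 + (31−37)²/37
   = 0.0000 + 7.6053 + 0.5682 + 0.0164 + 26.5610 + 2.7692 + 0.9730
Sum = 38.493

38.493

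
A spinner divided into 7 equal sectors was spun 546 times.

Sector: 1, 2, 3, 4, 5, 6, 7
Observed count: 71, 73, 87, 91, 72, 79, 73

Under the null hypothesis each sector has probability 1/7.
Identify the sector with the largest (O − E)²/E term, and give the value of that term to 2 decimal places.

Under H₀ each category has probability 1/7, so each expected count is 546/7 = 78.
χ² = (71−78)²/78 + (73−78)²/78 + (87−78)²/78 + (91−78)²/78 + (72−78)²/78 + (79−78)²/78 + (73−78)²/78
   = 0.628 + 0.321 + 1.038 + 2.167 + 0.462 + 0.013 + 0.321
The largest term is for 4: 2.17.

4, 2.17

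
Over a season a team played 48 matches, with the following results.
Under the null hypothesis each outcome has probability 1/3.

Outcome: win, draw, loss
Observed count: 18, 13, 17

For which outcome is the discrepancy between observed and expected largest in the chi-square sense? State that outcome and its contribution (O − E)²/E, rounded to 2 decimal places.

draw, 0.56

Expected count for each of the 3 categories: 48/3 = 16.
χ² = (18−16)²/16 + (13−16)²/16 + (17−16)²/16
   = 0.250 + 0.563 + 0.063
The largest term is for draw: 0.56.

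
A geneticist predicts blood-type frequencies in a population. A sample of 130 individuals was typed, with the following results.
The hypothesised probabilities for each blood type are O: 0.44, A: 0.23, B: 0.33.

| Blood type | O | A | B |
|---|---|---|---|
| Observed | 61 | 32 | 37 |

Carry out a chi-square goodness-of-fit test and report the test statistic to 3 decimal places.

Expected counts E_i = n·p_i: 130×0.44 = 57.2, 130×0.23 = 29.9, 130×0.33 = 42.9.
χ² = (61−57.2)²/57.2 + (32−29.9)²/29.9 + (37−42.9)²/42.9
   = 0.2524 + 0.1475 + 0.8114
Sum = 1.211

1.211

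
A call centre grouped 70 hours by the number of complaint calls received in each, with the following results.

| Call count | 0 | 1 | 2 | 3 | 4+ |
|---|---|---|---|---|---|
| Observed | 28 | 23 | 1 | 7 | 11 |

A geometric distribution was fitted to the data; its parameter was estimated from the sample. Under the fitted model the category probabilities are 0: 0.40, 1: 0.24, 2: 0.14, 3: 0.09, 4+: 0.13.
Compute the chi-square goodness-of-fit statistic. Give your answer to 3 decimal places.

Expected counts E_i = n·p_i: 70×0.40 = 28, 70×0.24 = 16.8, 70×0.14 = 9.8, 70×0.09 = 6.3, 70×0.13 = 9.1.
χ² = (28−28)²/28 + (23−16.8)²/16.8 + (1−9.8)²/9.8 + (7−6.3)²/6.3 + (11−9.1)²/9.1
   = 0.0000 + 2.2881 + 7.9020 + 0.0778 + 0.3967
Sum = 10.665

10.665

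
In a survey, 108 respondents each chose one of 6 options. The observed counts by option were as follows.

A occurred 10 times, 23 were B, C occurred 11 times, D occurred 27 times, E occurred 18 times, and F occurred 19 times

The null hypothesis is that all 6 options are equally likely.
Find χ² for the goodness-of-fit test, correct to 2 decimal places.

Expected count for each of the 6 categories: 108/6 = 18.
χ² = (10−18)²/18 + (23−18)²/18 + (11−18)²/18 + (27−18)²/18 + (18−18)²/18 + (19−18)²/18
   = 3.556 + 1.389 + 2.722 + 4.500 + 0.000 + 0.056
Sum = 12.22

12.22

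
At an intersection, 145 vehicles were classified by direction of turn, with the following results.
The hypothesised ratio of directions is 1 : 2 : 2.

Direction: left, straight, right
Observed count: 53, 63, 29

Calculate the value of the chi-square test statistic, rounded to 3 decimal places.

34.793

Ratio total = 5. Expected counts: 145×1/5 = 29, 145×2/5 = 58, 145×2/5 = 58.
χ² = (53−29)²/29 + (63−58)²/58 + (29−58)²/58
   = 19.8621 + 0.4310 + 14.5000
Sum = 34.793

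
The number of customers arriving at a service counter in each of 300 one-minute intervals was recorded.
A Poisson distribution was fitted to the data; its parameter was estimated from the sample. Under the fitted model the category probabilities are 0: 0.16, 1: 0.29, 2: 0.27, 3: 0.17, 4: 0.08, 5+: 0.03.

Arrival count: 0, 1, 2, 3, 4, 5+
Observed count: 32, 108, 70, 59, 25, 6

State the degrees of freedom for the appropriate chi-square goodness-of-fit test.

4

There are k = 6 categories and 1 parameter estimated from the data, so df = 6 − 1 − 1 = 4.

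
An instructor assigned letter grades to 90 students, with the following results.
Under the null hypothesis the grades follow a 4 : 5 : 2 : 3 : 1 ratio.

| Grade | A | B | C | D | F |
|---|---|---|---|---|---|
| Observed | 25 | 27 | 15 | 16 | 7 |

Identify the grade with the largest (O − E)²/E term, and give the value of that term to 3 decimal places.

Ratio total = 15. Expected counts: 90×4/15 = 24, 90×5/15 = 30, 90×2/15 = 12, 90×3/15 = 18, 90×1/15 = 6.
cat         O        E   (O−E)²/E
A          25       24     0.0417
B          27       30     0.3000
C          15       12     0.7500
D          16       18     0.2222
F           7        6     0.1667
The largest term is for C: 0.750.

C, 0.750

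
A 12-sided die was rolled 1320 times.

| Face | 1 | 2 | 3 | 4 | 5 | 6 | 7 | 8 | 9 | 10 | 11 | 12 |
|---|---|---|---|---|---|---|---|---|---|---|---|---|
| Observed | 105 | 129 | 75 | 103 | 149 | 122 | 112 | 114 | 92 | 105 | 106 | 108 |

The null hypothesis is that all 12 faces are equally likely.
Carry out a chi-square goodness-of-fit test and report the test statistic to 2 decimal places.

Under H₀ each category has probability 1/12, so each expected count is 1320/12 = 110.
χ² = (105−110)²/110 + (129−110)²/110 + (75−110)²/110 + (103−110)²/110 + (149−110)²/110 + (122−110)²/110 + (112−110)²/110 + (114−110)²/110 + (92−110)²/110 + (105−110)²/110 + (106−110)²/110 + (108−110)²/110
   = 0.227 + 3.282 + 11.136 + 0.445 + 13.827 + 1.309 + 0.036 + 0.145 + 2.945 + 0.227 + 0.145 + 0.036
Sum = 33.76

33.76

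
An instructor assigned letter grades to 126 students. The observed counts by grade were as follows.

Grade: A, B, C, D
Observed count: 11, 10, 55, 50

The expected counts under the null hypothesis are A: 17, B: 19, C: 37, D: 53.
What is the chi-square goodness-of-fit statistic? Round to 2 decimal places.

15.31

cat         O        E   (O−E)²/E
A          11       17      2.118
B          10       19      4.263
C          55       37      8.757
D          50       53      0.170
Sum = 15.31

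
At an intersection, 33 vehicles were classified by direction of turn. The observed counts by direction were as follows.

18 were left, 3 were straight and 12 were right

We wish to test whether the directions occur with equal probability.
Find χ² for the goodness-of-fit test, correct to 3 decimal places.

Under H₀ each category has probability 1/3, so each expected count is 33/3 = 11.
cat           O        E   (O−E)²/E
left         18       11     4.4545
straight      3       11     5.8182
right        12       11     0.0909
Sum = 10.364

10.364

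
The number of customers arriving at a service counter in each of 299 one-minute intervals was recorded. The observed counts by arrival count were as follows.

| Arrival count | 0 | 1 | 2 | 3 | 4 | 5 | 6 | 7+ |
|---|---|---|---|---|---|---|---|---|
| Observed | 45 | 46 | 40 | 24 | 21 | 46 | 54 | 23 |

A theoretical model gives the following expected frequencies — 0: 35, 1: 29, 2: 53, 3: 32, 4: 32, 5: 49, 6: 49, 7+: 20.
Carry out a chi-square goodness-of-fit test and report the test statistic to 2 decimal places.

22.94

cat         O        E   (O−E)²/E
0          45       35      2.857
1          46       29      9.966
2          40       53      3.189
3          24       32      2.000
4          21       32      3.781
5          46       49      0.184
6          54       49      0.510
7+         23       20      0.450
Sum = 22.94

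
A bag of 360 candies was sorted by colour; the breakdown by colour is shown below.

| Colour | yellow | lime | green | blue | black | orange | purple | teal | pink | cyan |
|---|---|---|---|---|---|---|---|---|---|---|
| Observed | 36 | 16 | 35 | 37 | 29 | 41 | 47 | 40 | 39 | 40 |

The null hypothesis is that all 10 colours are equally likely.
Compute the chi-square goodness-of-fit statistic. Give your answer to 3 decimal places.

Expected count for each of the 10 categories: 360/10 = 36.
yellow: (36 − 36)²/36 = 0/36 = 0.0000
lime: (16 − 36)²/36 = 400/36 = 11.1111
green: (35 − 36)²/36 = 1/36 = 0.0278
blue: (37 − 36)²/36 = 1/36 = 0.0278
black: (29 − 36)²/36 = 49/36 = 1.3611
orange: (41 − 36)²/36 = 25/36 = 0.6944
purple: (47 − 36)²/36 = 121/36 = 3.3611
teal: (40 − 36)²/36 = 16/36 = 0.4444
pink: (39 − 36)²/36 = 9/36 = 0.2500
cyan: (40 − 36)²/36 = 16/36 = 0.4444
Sum = 17.722

17.722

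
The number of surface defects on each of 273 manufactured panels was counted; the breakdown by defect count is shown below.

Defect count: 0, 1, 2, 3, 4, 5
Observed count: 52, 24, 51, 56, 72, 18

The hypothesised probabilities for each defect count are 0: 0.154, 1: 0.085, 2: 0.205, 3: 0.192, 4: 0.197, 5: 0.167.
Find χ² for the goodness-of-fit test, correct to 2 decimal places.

25.94

Expected counts E_i = n·p_i: 273×0.154 = 42.042, 273×0.085 = 23.205, 273×0.205 = 55.965, 273×0.192 = 52.416, 273×0.197 = 53.781, 273×0.167 = 45.591.
χ² = (52−42.042)²/42.042 + (24−23.205)²/23.205 + (51−55.965)²/55.965 + (56−52.416)²/52.416 + (72−53.781)²/53.781 + (18−45.591)²/45.591
   = 2.359 + 0.027 + 0.440 + 0.245 + 6.172 + 16.698
Sum = 25.94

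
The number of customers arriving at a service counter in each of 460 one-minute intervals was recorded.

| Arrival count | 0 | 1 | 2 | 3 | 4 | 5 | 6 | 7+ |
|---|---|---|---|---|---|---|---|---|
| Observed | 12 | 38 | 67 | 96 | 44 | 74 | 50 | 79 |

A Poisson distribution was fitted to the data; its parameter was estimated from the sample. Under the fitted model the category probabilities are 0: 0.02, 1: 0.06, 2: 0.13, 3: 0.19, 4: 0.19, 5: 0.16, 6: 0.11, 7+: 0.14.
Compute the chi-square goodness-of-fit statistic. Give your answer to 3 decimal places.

Expected counts E_i = n·p_i: 460×0.02 = 9.2, 460×0.06 = 27.6, 460×0.13 = 59.8, 460×0.19 = 87.4, 460×0.19 = 87.4, 460×0.16 = 73.6, 460×0.11 = 50.6, 460×0.14 = 64.4.
χ² = (12−9.2)²/9.2 + (38−27.6)²/27.6 + (67−59.8)²/59.8 + (96−87.4)²/87.4 + (44−87.4)²/87.4 + (74−73.6)²/73.6 + (50−50.6)²/50.6 + (79−64.4)²/64.4
   = 0.8522 + 3.9188 + 0.8669 + 0.8462 + 21.5510 + 0.0022 + 0.0071 + 3.3099
Sum = 31.354

31.354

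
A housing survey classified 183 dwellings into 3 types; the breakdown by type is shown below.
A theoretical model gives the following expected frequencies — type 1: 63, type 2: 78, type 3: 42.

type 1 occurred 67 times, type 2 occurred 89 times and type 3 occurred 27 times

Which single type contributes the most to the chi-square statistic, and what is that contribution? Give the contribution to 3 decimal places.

type 3, 5.357

χ² = (67−63)²/63 + (89−78)²/78 + (27−42)²/42
   = 0.2540 + 1.5513 + 5.3571
The largest term is for type 3: 5.357.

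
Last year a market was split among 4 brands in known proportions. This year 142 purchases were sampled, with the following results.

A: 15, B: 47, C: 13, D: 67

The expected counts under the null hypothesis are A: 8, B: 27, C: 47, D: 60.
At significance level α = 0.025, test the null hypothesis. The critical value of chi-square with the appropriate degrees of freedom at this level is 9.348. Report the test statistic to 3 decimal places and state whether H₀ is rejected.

χ² = (15−8)²/8 + (47−27)²/27 + (13−47)²/47 + (67−60)²/60
   = 6.1250 + 14.8148 + 24.5957 + 0.8167
Sum = 46.352
df = 3. Since 46.352 > 9.348, we reject H₀.

46.352; reject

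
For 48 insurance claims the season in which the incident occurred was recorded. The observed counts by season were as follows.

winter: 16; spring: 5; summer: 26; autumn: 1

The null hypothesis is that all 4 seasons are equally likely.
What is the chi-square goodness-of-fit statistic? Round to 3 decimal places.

31.833

Expected count for each of the 4 categories: 48/4 = 12.
winter: (16 − 12)²/12 = 16/12 = 1.3333
spring: (5 − 12)²/12 = 49/12 = 4.0833
summer: (26 − 12)²/12 = 196/12 = 16.3333
autumn: (1 − 12)²/12 = 121/12 = 10.0833
Sum = 31.833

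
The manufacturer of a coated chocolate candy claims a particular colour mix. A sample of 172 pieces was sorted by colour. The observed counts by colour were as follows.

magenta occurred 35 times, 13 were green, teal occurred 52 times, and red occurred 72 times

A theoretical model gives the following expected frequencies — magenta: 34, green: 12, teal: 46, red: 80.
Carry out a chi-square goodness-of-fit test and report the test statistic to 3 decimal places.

1.695

magenta: (35 − 34)²/34 = 1/34 = 0.0294
green: (13 − 12)²/12 = 1/12 = 0.0833
teal: (52 − 46)²/46 = 36/46 = 0.7826
red: (72 − 80)²/80 = 64/80 = 0.8000
Sum = 1.695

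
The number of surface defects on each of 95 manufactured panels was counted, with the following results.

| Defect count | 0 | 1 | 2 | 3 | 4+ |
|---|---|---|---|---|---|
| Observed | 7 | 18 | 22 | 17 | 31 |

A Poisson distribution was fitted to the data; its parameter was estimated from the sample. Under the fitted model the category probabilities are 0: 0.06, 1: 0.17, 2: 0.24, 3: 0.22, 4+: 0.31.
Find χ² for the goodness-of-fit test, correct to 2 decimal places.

1.35

Expected counts E_i = n·p_i: 95×0.06 = 5.7, 95×0.17 = 16.15, 95×0.24 = 22.8, 95×0.22 = 20.9, 95×0.31 = 29.45.
cat         O        E   (O−E)²/E
0           7      5.7      0.296
1          18    16.15      0.212
2          22     22.8      0.028
3          17     20.9      0.728
4+         31    29.45      0.082
Sum = 1.35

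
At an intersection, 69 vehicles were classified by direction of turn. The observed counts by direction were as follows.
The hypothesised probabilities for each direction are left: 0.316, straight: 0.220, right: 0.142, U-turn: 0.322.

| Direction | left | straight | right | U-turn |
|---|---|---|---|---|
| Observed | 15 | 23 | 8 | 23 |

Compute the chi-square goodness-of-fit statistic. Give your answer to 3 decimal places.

6.509

Expected counts E_i = n·p_i: 69×0.316 = 21.804, 69×0.220 = 15.18, 69×0.142 = 9.798, 69×0.322 = 22.218.
left: (15 − 21.804)²/21.804 = 46.294416/21.804 = 2.1232
straight: (23 − 15.18)²/15.18 = 61.1524/15.18 = 4.0285
right: (8 − 9.798)²/9.798 = 3.232804/9.798 = 0.3299
U-turn: (23 − 22.218)²/22.218 = 0.611524/22.218 = 0.0275
Sum = 6.509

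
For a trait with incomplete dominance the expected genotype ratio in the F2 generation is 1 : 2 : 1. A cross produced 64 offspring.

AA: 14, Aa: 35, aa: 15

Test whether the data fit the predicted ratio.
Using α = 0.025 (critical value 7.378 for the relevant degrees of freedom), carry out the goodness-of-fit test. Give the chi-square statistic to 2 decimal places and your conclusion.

0.59; do not reject

Ratio total = 4. Expected counts: 64×1/4 = 16, 64×2/4 = 32, 64×1/4 = 16.
AA: (14 − 16)²/16 = 4/16 = 0.250
Aa: (35 − 32)²/32 = 9/32 = 0.281
aa: (15 − 16)²/16 = 1/16 = 0.063
Sum = 0.59
df = 2. Since 0.59 < 7.378, we do not reject H₀.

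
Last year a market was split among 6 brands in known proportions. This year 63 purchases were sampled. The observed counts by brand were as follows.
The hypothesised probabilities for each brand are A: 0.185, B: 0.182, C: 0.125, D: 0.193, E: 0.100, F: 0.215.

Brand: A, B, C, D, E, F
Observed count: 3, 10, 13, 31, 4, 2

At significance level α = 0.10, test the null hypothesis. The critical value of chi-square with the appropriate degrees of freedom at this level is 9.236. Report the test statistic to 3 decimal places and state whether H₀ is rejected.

Expected counts E_i = n·p_i: 63×0.185 = 11.655, 63×0.182 = 11.466, 63×0.125 = 7.875, 63×0.193 = 12.159, 63×0.100 = 6.3, 63×0.215 = 13.545.
χ² = (3−11.655)²/11.655 + (10−11.466)²/11.466 + (13−7.875)²/7.875 + (31−12.159)²/12.159 + (4−6.3)²/6.3 + (2−13.545)²/13.545
   = 6.4272 + 0.1874 + 3.3353 + 29.1951 + 0.8397 + 9.8403
Sum = 49.825
df = 5. Since 49.825 > 9.236, we reject H₀.

49.825; reject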